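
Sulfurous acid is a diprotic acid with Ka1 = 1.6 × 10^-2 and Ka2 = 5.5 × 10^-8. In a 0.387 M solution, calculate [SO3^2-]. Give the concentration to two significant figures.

First ionization gives [H+] ≈ [HSO3-] = 7.11 × 10^-2 M.
Second step: Ka2 = [H+][SO3^2-]/[HSO3-] ≈ [SO3^2-] (since [H+] ≈ [HSO3-]).
So [SO3^2-] ≈ Ka2.

5.5 × 10^-8 M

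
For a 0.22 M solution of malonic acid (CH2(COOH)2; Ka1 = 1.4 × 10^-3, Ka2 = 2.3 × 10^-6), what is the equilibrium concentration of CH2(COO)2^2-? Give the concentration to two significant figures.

2.3 × 10^-6 M

First ionization gives [H+] ≈ [CH2(COOH)COO-] = 1.69 × 10^-2 M.
Second step: Ka2 = [H+][CH2(COO)2^2-]/[CH2(COOH)COO-] ≈ [CH2(COO)2^2-] (since [H+] ≈ [CH2(COOH)COO-]).
So [CH2(COO)2^2-] ≈ Ka2.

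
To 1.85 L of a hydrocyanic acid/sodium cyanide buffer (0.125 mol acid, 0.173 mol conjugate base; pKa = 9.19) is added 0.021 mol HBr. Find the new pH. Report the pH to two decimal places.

Added H+ converts CN- to HCN: HCN → 0.146 mol, CN- → 0.152 mol.
pH = pKa + log(n_CN-/n_HCN) = 9.19 + log(0.152/0.146) = 9.19 + (+0.017)

pH = 9.21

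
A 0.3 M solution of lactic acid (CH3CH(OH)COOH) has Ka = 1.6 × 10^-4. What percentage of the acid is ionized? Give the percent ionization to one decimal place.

2.3%

CH3CH(OH)COOH ⇌ CH3CH(OH)COO- + H+; let x = [H+] at equilibrium.
x ≈ √(Ka·C₀) = √(1.6 × 10^-4 × 0.3) = 6.93 × 10^-3 M
% ionization = x/C₀ × 100% = 6.93 × 10^-3/0.3 × 100% = 2.3%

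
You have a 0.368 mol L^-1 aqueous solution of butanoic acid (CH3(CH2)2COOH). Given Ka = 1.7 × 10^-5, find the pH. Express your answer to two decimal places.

pH = 2.60

CH3(CH2)2COOH ⇌ CH3(CH2)2COO- + H+
From the ICE table, Ka = [H+]²/(0.368 − [H+]) = 1.7 × 10^-5.
Assume [H+] ≪ 0.368: [H+] ≈ √(1.7 × 10^-5 × 0.368) = 2.50 × 10^-3 M
Check: 0.68% ionized — well under 5%, approximation valid.
pH = −log(2.50 × 10^-3) = 2.60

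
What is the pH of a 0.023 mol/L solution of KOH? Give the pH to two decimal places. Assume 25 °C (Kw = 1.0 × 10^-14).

KOH is a strong base; [OH-] = 0.023 M.
pOH = -log(0.023) = 1.64
pH = 14.00 - 1.64 = 12.36

pH = 12.36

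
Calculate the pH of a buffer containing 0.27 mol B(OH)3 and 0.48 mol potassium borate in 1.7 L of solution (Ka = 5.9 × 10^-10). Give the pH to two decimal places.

pKa = −log(5.9 × 10^-10) = 9.229
Using pH = pKa + log([base]/[acid]) with [base]/[acid] = 0.48/0.27:
pH = 9.229 + (+0.250) = 9.48

pH = 9.48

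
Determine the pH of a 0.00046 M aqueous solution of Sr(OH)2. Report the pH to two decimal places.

Sr(OH)2 is a strong base (each formula unit releases 2 OH-); [OH-] = 0.00092 M.
pOH = -log(0.00092) = 3.04
pH = 14.00 - 3.04 = 10.96

pH = 10.96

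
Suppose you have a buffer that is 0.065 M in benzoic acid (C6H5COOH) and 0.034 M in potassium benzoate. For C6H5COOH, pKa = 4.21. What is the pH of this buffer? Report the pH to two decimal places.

pH = 3.93

pH = pKa + log([A⁻]/[HA]) = 4.21 + log(0.034/0.065)
pH = 4.21 + (-0.281) = 3.93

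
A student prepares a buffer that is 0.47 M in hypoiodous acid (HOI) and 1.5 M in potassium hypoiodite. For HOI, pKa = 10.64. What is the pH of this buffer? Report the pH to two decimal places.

Henderson–Hasselbalch: pH = pKa + log([OI-]/[HOI]) = 10.64 + log(1.5/0.47)
pH = 10.64 + (+0.504) = 11.14

pH = 11.14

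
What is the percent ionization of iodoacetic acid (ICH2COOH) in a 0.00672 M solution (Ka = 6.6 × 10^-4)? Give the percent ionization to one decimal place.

26.8%

ICH2COOH ⇌ ICH2COO- + H+; let x = [H+] at equilibrium.
Solve x² + 0.00066x − 4.44e-06 = 0 → x = 1.80 × 10^-3 M
% ionization = x/C₀ × 100% = 1.80 × 10^-3/0.00672 × 100% = 26.8%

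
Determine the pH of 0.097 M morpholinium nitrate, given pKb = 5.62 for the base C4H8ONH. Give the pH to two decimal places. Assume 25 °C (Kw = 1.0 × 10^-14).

pH = 4.70

C4H8ONH2+ is the conjugate acid of the weak base C4H8ONH.
Kb = 10^(−5.62) = 2.40 × 10^-6
Ka = Kw/Kb = 1.0×10^-14 / 2.40 × 10^-6 = 4.17 × 10^-9
Ka = [H+]²/(0.097 − [H+]) = 4.17 × 10^-9
Neglecting [H+] in the denominator: [H+] = √(4.17 × 10^-9 × 0.097) = 2.01 × 10^-5 M
pH = −log[H+] = −log(2.01 × 10^-5) = 4.70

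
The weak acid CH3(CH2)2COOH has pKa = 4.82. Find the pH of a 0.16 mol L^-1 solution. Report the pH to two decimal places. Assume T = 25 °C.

pH = 2.81

CH3(CH2)2COOH ⇌ CH3(CH2)2COO- + H+
Ka = 10^(−4.82) = 1.51 × 10^-5
From the ICE table, Ka = x²/(0.16 − x) = 1.51 × 10^-5.
Since Ka ≪ C₀, x ≈ √(Ka·C₀) = 1.55 × 10^-3 M.
pH = −log[H+] = −log(1.55 × 10^-3) = 2.81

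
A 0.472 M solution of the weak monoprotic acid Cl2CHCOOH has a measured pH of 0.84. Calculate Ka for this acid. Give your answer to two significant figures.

Ka = 6.4 × 10^-2

[H+] = 10^(-0.84) = 1.45 × 10^-1 M
At equilibrium [HA] = 0.472 − 1.45 × 10^-1 = 3.27 × 10^-1 M
Ka = [H+][A-]/[HA] = (1.45 × 10^-1)² / 3.27 × 10^-1 = 6.4 × 10^-2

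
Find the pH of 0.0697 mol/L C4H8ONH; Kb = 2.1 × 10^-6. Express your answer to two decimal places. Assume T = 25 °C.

pH = 10.58

C4H8ONH + H2O ⇌ C4H8ONH2+ + OH-
From the ICE table, Kb = [OH-]²/(0.0697 − [OH-]) = 2.1 × 10^-6.
Neglecting [OH-] in the denominator: [OH-] = √(2.1 × 10^-6 × 0.0697) = 3.83 × 10^-4 M
([OH-]/C₀ = 0.55% < 5%, so the approximation holds.)
pOH = −log(3.83 × 10^-4) = 3.42; pH = 14.00 − 3.42 = 10.58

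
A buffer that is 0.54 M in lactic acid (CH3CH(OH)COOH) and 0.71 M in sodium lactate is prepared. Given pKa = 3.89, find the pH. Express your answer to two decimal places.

pH = 4.01

pH = pKa + log([A⁻]/[HA]) = 3.89 + log(0.71/0.54)
pH = 3.89 + (+0.119) = 4.01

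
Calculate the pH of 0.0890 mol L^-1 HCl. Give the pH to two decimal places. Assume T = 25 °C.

pH = 1.05

HCl is a strong acid and dissociates completely, so [H+] = 0.0890 M.
pH = -log(0.089) = 1.05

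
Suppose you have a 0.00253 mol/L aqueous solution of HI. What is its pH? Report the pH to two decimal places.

HI is a strong acid and dissociates completely, so [H+] = 0.00253 M.
pH = -log(0.00253) = 2.60

pH = 2.60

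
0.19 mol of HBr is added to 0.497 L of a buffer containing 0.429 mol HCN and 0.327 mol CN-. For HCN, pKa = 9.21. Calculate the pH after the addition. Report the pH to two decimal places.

Added H+ converts CN- to HCN: HCN → 0.619 mol, CN- → 0.137 mol.
pH = pKa + log(n_CN-/n_HCN) = 9.21 + log(0.137/0.619) = 9.21 + (-0.655)

pH = 8.56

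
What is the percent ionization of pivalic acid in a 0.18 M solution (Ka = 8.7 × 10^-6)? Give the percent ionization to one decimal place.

0.7%

(CH3)3CCOOH ⇌ (CH3)3CCOO- + H+; let x = [H+] at equilibrium.
x ≈ √(Ka·C₀) = √(8.7 × 10^-6 × 0.18) = 1.25 × 10^-3 M
% ionization = x/C₀ × 100% = 1.25 × 10^-3/0.18 × 100% = 0.7%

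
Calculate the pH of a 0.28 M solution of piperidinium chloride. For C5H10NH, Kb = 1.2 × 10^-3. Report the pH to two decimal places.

C5H10NH2+ is the conjugate acid of the weak base C5H10NH.
Ka = Kw/Kb = 1.0×10^-14 / 1.2 × 10^-3 = 8.33 × 10^-12
Ka = x²/(0.28 − x) = 8.33 × 10^-12
Since Ka ≪ C₀, x ≈ √(Ka·C₀) = 1.53 × 10^-6 M.
(x/C₀ = 0.00055% < 5%, so the approximation holds.)
pH = −log(1.53 × 10^-6) = 5.82

pH = 5.82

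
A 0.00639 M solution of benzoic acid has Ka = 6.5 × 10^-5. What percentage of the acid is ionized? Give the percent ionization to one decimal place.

C6H5COOH ⇌ C6H5COO- + H+; let x = [H+] at equilibrium.
Solve x² + 6.5e-05x − 4.15e-07 = 0 → x = 6.13 × 10^-4 M
% ionization = x/C₀ × 100% = 6.13 × 10^-4/0.00639 × 100% = 9.6%

9.6%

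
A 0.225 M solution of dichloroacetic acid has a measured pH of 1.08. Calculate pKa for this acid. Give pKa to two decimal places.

pKa = 1.31

[H+] = 10^(-1.08) = 8.32 × 10^-2 M
At equilibrium [HA] = 0.225 − 8.32 × 10^-2 = 1.42 × 10^-1 M
Ka = [H+][A-]/[HA] = (8.32 × 10^-2)² / 1.42 × 10^-1 = 4.87 × 10^-2
pKa = -log(4.87 × 10^-2) = 1.31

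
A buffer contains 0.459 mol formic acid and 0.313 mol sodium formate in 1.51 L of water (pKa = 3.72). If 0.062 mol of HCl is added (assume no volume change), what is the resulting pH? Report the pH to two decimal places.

pH = 3.40

After neutralization: n(HCOOH) = 0.521 mol, n(HCOO-) = 0.251 mol.
pH = pKa + log(n_HCOO-/n_HCOOH) = 3.72 + log(0.251/0.521) = 3.72 + (-0.317)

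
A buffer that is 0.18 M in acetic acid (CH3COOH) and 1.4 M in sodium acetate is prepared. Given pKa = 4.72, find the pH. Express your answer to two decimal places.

pH = 5.61

Using pH = pKa + log([base]/[acid]) with [base]/[acid] = 1.4/0.18:
pH = 4.72 + (+0.891) = 5.61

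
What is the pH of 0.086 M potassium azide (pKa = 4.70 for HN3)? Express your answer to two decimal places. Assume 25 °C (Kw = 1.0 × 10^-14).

N3- is the conjugate base of the weak acid HN3.
Ka = 10^(−4.70) = 2.00 × 10^-5
Kb = Kw/Ka = 1.0×10^-14 / 2.00 × 10^-5 = 5.00 × 10^-10
Let x = [OH-] at equilibrium. Kb = x²/(0.086 − x).
Assume x ≪ 0.086: x ≈ √(5.00 × 10^-10 × 0.086) = 6.56 × 10^-6 M
(x/C₀ = 0.0076% < 5%, so the approximation holds.)
pOH = −log(6.56 × 10^-6) = 5.18; pH = 14.00 − 5.18 = 8.82

pH = 8.82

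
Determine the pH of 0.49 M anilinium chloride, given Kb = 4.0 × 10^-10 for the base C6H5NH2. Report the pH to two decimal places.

C6H5NH3+ is the conjugate acid of the weak base C6H5NH2.
Ka = Kw/Kb = 1.0×10^-14 / 4.0 × 10^-10 = 2.50 × 10^-5
Ka = [H+]²/(0.49 − [H+]) = 2.50 × 10^-5
Since Ka ≪ C₀, [H+] ≈ √(Ka·C₀) = 3.50 × 10^-3 M.
([H+]/C₀ = 0.71% < 5%, so the approximation holds.)
pH = −log(3.50 × 10^-3) = 2.46

pH = 2.46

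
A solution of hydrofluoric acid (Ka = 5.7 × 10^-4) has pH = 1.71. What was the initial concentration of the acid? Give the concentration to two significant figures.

C₀ = 6.9 × 10^-1 M

[H+] = 10^(-1.71) = 1.95 × 10^-2 M = x
Ka = x²/(C₀ − x) ⇒ C₀ = x + x²/Ka
C₀ = 1.95 × 10^-2 + (1.95 × 10^-2)²/(5.7 × 10^-4) = 6.87 × 10^-1 M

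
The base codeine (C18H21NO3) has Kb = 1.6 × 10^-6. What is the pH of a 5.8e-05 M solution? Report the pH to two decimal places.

pH = 8.95

C18H21NO3 + H2O ⇌ C18H22NO3+ + OH-
From the ICE table, Kb = x²/(5.8e-05 − x) = 1.6 × 10^-6.
Here C₀/Kb ≈ 36.2, so the small-x approximation fails. Use the quadratic:
x = [−1.6e-06 + √(1.6e-06² + 3.71e-10)]/2 = 8.87 × 10^-6 M
pOH = −log(8.87 × 10^-6) = 5.05; pH = 14.00 − 5.05 = 8.95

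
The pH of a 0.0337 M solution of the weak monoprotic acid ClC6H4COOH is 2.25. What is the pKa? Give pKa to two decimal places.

[H+] = 10^(-2.25) = 5.62 × 10^-3 M
At equilibrium [HA] = 0.0337 − 5.62 × 10^-3 = 2.81 × 10^-2 M
Ka = [H+][A-]/[HA] = (5.62 × 10^-3)² / 2.81 × 10^-2 = 1.12 × 10^-3
pKa = -log(1.12 × 10^-3) = 2.95

pKa = 2.95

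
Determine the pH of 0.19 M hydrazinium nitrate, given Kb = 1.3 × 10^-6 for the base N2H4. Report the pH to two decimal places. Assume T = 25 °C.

N2H5+ is the conjugate acid of the weak base N2H4.
Ka = Kw/Kb = 1.0×10^-14 / 1.3 × 10^-6 = 7.69 × 10^-9
Let x = [H+] at equilibrium. Ka = x²/(0.19 − x).
Assume x ≪ 0.19: x ≈ √(7.69 × 10^-9 × 0.19) = 3.82 × 10^-5 M
Check: 0.02% ionized — well under 5%, approximation valid.
pH = −log(3.82 × 10^-5) = 4.42

pH = 4.42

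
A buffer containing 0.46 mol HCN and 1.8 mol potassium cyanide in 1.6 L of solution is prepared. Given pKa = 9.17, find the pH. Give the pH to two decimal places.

pH = pKa + log([A⁻]/[HA]) = 9.17 + log(1.8/0.46)
pH = 9.17 + (+0.593) = 9.76

pH = 9.76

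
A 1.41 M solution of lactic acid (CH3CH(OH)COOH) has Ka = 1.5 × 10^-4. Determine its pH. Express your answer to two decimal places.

pH = 1.84

CH3CH(OH)COOH ⇌ CH3CH(OH)COO- + H+
Ka = x²/(1.41 − x) = 1.5 × 10^-4
Assume x ≪ 1.41: x ≈ √(1.5 × 10^-4 × 1.41) = 1.45 × 10^-2 M
(x/C₀ = 1% < 5%, so the approximation holds.)
pH = −log[H+] = −log(1.45 × 10^-2) = 1.84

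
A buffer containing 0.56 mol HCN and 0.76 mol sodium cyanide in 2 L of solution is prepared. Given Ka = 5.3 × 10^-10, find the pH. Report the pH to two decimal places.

pKa = −log(5.3 × 10^-10) = 9.276
Henderson–Hasselbalch: pH = pKa + log([CN-]/[HCN]) = 9.276 + log(0.76/0.56)
pH = 9.276 + (+0.133) = 9.41

pH = 9.41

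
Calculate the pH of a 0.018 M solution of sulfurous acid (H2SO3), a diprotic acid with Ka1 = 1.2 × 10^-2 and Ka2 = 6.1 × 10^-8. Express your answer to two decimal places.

Ka1 ≫ Ka2, so treat the first dissociation as the only significant source of H+.
Ka1 = x²/(0.018 − x) = 1.2 × 10^-2
Solving the quadratic: x = (−Ka1 + √(Ka1² + 4·Ka1·C₀))/2 = 9.87 × 10^-3 M
pH = −log(9.87 × 10^-3) = 2.01

pH = 2.01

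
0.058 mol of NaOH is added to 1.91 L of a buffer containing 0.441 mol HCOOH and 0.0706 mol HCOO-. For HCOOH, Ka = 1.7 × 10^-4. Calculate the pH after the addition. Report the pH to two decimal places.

OH- converts HCOOH to HCOO-: HCOOH → 0.383 mol, HCOO- → 0.129 mol.
pKa = −log(1.7 × 10^-4) = 3.770
pH = pKa + log(n_HCOO-/n_HCOOH) = 3.770 + log(0.129/0.383) = 3.770 + (-0.473)

pH = 3.30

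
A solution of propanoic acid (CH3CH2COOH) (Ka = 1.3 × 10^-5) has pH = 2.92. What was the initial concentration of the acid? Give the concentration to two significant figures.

C₀ = 1.1 × 10^-1 M

[H+] = 10^(-2.92) = 1.20 × 10^-3 M = x
Ka = x²/(C₀ − x) ⇒ C₀ = x + x²/Ka
C₀ = 1.20 × 10^-3 + (1.20 × 10^-3)²/(1.3 × 10^-5) = 1.12 × 10^-1 M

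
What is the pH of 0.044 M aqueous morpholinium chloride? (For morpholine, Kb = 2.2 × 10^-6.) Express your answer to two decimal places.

C4H8ONH2+ is the conjugate acid of the weak base C4H8ONH.
Ka = Kw/Kb = 1.0×10^-14 / 2.2 × 10^-6 = 4.55 × 10^-9
Ka = [H+]²/(0.044 − [H+]) = 4.55 × 10^-9
Neglecting [H+] in the denominator: [H+] = √(4.55 × 10^-9 × 0.044) = 1.41 × 10^-5 M
Check: 0.032% ionized — well under 5%, approximation valid.
pH = −log[H+] = −log(1.41 × 10^-5) = 4.85

pH = 4.85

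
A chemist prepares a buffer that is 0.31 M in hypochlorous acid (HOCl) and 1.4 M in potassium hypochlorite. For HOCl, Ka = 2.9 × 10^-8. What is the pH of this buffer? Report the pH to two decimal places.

pH = 8.19

pKa = −log(2.9 × 10^-8) = 7.538
Henderson–Hasselbalch: pH = pKa + log([OCl-]/[HOCl]) = 7.538 + log(1.4/0.31)
pH = 7.538 + (+0.655) = 8.19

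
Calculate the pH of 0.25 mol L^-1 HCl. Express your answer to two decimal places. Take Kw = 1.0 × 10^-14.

HCl is a strong acid and dissociates completely, so [H+] = 0.25 M.
pH = -log(0.25) = 0.60

pH = 0.60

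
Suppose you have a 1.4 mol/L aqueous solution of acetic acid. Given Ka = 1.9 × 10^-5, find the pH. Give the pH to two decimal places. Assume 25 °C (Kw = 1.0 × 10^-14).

CH3COOH ⇌ CH3COO- + H+
Let x = [H+] at equilibrium. Ka = x²/(1.4 − x).
Since Ka ≪ C₀, x ≈ √(Ka·C₀) = 5.16 × 10^-3 M.
Check: 0.37% ionized — well under 5%, approximation valid.
pH = −log(5.16 × 10^-3) = 2.29

pH = 2.29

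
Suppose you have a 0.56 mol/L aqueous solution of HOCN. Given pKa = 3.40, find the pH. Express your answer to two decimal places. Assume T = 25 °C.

pH = 1.83

HOCN ⇌ OCN- + H+
Ka = 10^(−3.40) = 3.98 × 10^-4
Ka = [H+]²/(0.56 − [H+]) = 3.98 × 10^-4
Neglecting [H+] in the denominator: [H+] = √(3.98 × 10^-4 × 0.56) = 1.49 × 10^-2 M
([H+]/C₀ = 2.7% < 5%, so the approximation holds.)
pH = −log[H+] = −log(1.49 × 10^-2) = 1.83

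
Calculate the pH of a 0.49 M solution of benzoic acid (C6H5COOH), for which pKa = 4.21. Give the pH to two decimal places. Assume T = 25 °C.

C6H5COOH ⇌ C6H5COO- + H+
Ka = 10^(−4.21) = 6.17 × 10^-5
From the ICE table, Ka = [H+]²/(0.49 − [H+]) = 6.17 × 10^-5.
Since Ka ≪ C₀, [H+] ≈ √(Ka·C₀) = 5.50 × 10^-3 M.
([H+]/C₀ = 1.1% < 5%, so the approximation holds.)
pH = −log[H+] = −log(5.50 × 10^-3) = 2.26

pH = 2.26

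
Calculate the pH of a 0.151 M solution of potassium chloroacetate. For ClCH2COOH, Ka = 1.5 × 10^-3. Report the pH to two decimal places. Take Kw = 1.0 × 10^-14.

pH = 8.00

ClCH2COO- is the conjugate base of the weak acid ClCH2COOH.
Kb = Kw/Ka = 1.0×10^-14 / 1.5 × 10^-3 = 6.67 × 10^-12
From the ICE table, Kb = [OH-]²/(0.151 − [OH-]) = 6.67 × 10^-12.
Neglecting [OH-] in the denominator: [OH-] = √(6.67 × 10^-12 × 0.151) = 1.00 × 10^-6 M
pOH = −log(1.00 × 10^-6) = 6.00; pH = 14.00 − 6.00 = 8.00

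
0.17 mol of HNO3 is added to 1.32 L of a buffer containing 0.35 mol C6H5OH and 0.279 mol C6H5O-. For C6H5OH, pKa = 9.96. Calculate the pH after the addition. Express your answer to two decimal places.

pH = 9.28

After neutralization: n(C6H5OH) = 0.52 mol, n(C6H5O-) = 0.109 mol.
pH = pKa + log(n_C6H5O-/n_C6H5OH) = 9.96 + log(0.109/0.52) = 9.96 + (-0.679)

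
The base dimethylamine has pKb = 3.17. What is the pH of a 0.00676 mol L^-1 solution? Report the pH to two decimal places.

pH = 11.26

(CH3)2NH + H2O ⇌ (CH3)2NH2+ + OH-
Kb = 10^(−3.17) = 6.76 × 10^-4
From the ICE table, Kb = [OH-]²/(0.00676 − [OH-]) = 6.76 × 10^-4.
The 5% rule fails; solving [OH-]² + Kb·[OH-] − Kb·C₀ = 0 exactly:
[OH-] = [−0.000676 + √(0.000676² + 1.83e-05)]/2 = 1.83 × 10^-3 M
pOH = −log(1.83 × 10^-3) = 2.74; pH = 14.00 − 2.74 = 11.26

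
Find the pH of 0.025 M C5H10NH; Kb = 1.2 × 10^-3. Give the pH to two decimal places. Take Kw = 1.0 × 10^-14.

C5H10NH + H2O ⇌ C5H10NH2+ + OH-
From the ICE table, Kb = [OH-]²/(0.025 − [OH-]) = 1.2 × 10^-3.
[OH-] is not negligible relative to C₀; solve [OH-]² + 0.0012·[OH-] − 3e-05 = 0.
[OH-] = (−Kb + √(Kb² + 4·Kb·C₀))/2 = 4.91 × 10^-3 M
pOH = −log(4.91 × 10^-3) = 2.31; pH = 14.00 − 2.31 = 11.69

pH = 11.69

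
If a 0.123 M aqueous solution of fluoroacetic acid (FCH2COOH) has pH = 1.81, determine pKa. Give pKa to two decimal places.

[H+] = 10^(-1.81) = 1.55 × 10^-2 M
At equilibrium [HA] = 0.123 − 1.55 × 10^-2 = 1.07 × 10^-1 M
Ka = [H+][A-]/[HA] = (1.55 × 10^-2)² / 1.07 × 10^-1 = 2.25 × 10^-3
pKa = -log(2.25 × 10^-3) = 2.65

pKa = 2.65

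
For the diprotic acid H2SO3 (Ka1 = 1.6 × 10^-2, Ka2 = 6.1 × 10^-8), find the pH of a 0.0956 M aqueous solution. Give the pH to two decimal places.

Ka1 ≫ Ka2, so treat the first dissociation as the only significant source of H+.
Ka1 = x²/(0.0956 − x) = 1.6 × 10^-2
Solving the quadratic: x = (−Ka1 + √(Ka1² + 4·Ka1·C₀))/2 = 3.19 × 10^-2 M
pH = −log(3.19 × 10^-2) = 1.50

pH = 1.50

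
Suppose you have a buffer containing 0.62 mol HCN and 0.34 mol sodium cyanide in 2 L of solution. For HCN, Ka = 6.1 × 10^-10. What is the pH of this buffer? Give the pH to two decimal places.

pH = 8.95

pKa = −log(6.1 × 10^-10) = 9.215
Henderson–Hasselbalch: pH = pKa + log([CN-]/[HCN]) = 9.215 + log(0.34/0.62)
pH = 9.215 + (-0.261) = 8.95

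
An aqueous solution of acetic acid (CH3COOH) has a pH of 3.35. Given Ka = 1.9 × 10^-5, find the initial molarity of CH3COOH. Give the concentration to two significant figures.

C₀ = 1.1 × 10^-2 M

[H+] = 10^(-3.35) = 4.47 × 10^-4 M = x
Ka = x²/(C₀ − x) ⇒ C₀ = x + x²/Ka
C₀ = 4.47 × 10^-4 + (4.47 × 10^-4)²/(1.9 × 10^-5) = 1.10 × 10^-2 M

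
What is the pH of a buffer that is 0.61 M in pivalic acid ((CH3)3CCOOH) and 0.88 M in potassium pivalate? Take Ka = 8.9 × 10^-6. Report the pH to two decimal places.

pKa = −log(8.9 × 10^-6) = 5.051
Using pH = pKa + log([base]/[acid]) with [base]/[acid] = 0.88/0.61:
pH = 5.051 + (+0.159) = 5.21

pH = 5.21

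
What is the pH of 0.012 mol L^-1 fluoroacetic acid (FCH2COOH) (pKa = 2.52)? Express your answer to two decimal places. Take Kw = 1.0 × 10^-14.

FCH2COOH ⇌ FCH2COO- + H+
Ka = 10^(−2.52) = 3.02 × 10^-3
Ka = [H+]²/(0.012 − [H+]) = 3.02 × 10^-3
The 5% rule fails; solving [H+]² + Ka·[H+] − Ka·C₀ = 0 exactly:
[H+] = (−Ka + √(Ka² + 4·Ka·C₀))/2 = 4.70 × 10^-3 M
pH = −log(4.70 × 10^-3) = 2.33

pH = 2.33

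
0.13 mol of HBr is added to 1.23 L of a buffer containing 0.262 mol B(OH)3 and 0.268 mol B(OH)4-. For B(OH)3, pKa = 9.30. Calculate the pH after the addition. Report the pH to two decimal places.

pH = 8.85

After neutralization: n(B(OH)3) = 0.392 mol, n(B(OH)4-) = 0.138 mol.
Henderson–Hasselbalch with mole ratio 0.138/0.392: pH = 9.30 + (-0.453)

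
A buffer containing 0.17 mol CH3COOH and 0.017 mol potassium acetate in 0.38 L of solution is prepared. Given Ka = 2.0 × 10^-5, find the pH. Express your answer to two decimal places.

pH = 3.70

pKa = −log(2.0 × 10^-5) = 4.699
Henderson–Hasselbalch: pH = pKa + log([CH3COO-]/[CH3COOH]) = 4.699 + log(0.017/0.17)
pH = 4.699 + (-1.000) = 3.70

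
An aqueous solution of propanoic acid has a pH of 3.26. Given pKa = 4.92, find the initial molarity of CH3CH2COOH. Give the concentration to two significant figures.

C₀ = 2.6 × 10^-2 M

[H+] = 10^(-3.26) = 5.50 × 10^-4 M = x
Ka = 10^(−4.92) = 1.20 × 10^-5
Ka = x²/(C₀ − x) ⇒ C₀ = x + x²/Ka
C₀ = 5.50 × 10^-4 + (5.50 × 10^-4)²/(1.20 × 10^-5) = 2.58 × 10^-2 M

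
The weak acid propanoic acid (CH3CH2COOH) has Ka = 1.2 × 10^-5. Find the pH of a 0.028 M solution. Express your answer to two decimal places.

CH3CH2COOH ⇌ CH3CH2COO- + H+
From the ICE table, Ka = [H+]²/(0.028 − [H+]) = 1.2 × 10^-5.
Neglecting [H+] in the denominator: [H+] = √(1.2 × 10^-5 × 0.028) = 5.80 × 10^-4 M
Check: 2.1% ionized — well under 5%, approximation valid.
pH = −log(5.80 × 10^-4) = 3.24

pH = 3.24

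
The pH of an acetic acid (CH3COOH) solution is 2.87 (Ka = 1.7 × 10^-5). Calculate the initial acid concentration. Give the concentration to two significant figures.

C₀ = 1.1 × 10^-1 M

[H+] = 10^(-2.87) = 1.35 × 10^-3 M = x
Ka = x²/(C₀ − x) ⇒ C₀ = x + x²/Ka
C₀ = 1.35 × 10^-3 + (1.35 × 10^-3)²/(1.7 × 10^-5) = 1.09 × 10^-1 M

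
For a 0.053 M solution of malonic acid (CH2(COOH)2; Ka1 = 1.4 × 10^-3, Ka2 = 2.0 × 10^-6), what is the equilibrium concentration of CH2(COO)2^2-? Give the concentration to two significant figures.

2.0 × 10^-6 M

First ionization gives [H+] ≈ [CH2(COOH)COO-] = 7.94 × 10^-3 M.
Second step: Ka2 = [H+][CH2(COO)2^2-]/[CH2(COOH)COO-] ≈ [CH2(COO)2^2-] (since [H+] ≈ [CH2(COOH)COO-]).
So [CH2(COO)2^2-] ≈ Ka2.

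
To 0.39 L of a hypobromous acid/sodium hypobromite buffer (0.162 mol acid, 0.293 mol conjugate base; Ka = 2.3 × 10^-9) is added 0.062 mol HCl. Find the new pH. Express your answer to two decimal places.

pH = 8.65

After neutralization: n(HOBr) = 0.224 mol, n(OBr-) = 0.231 mol.
pKa = −log(2.3 × 10^-9) = 8.638
pH = pKa + log([A⁻]/[HA]) = 8.638 + log(0.231/0.224) = 8.638 +0.013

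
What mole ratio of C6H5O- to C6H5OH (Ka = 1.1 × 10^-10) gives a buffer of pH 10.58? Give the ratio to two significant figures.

pKa = -log(1.1 × 10^-10) = 9.959
pH = pKa + log(r) ⇒ log(r) = 10.58 − 9.959 = +0.621
r = [C6H5O-]/[C6H5OH] = 10^(+0.621) = 4.18

ratio = 4.2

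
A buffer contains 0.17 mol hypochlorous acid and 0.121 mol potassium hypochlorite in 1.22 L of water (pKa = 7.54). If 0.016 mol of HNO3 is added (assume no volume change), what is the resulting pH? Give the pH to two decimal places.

pH = 7.29

After neutralization: n(HOCl) = 0.186 mol, n(OCl-) = 0.105 mol.
pH = pKa + log(n_OCl-/n_HOCl) = 7.54 + log(0.105/0.186) = 7.54 + (-0.248)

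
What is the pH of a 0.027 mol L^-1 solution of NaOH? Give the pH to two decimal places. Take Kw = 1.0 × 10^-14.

pH = 12.43

NaOH is a strong base; [OH-] = 0.027 M.
pOH = -log(0.027) = 1.57
pH = 14.00 - 1.57 = 12.43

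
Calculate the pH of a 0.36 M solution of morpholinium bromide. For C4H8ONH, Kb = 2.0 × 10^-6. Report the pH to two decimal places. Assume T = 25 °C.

C4H8ONH2+ is the conjugate acid of the weak base C4H8ONH.
Ka = Kw/Kb = 1.0×10^-14 / 2.0 × 10^-6 = 5.00 × 10^-9
Ka = x²/(0.36 − x) = 5.00 × 10^-9
Since Ka ≪ C₀, x ≈ √(Ka·C₀) = 4.24 × 10^-5 M.
(x/C₀ = 0.012% < 5%, so the approximation holds.)
pH = −log(4.24 × 10^-5) = 4.37

pH = 4.37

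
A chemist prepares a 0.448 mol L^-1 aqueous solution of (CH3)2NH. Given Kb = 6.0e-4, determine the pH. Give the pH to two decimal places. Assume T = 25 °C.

(CH3)2NH + H2O ⇌ (CH3)2NH2+ + OH-
Let x = [OH-] at equilibrium. Kb = x²/(0.448 − x).
Neglecting x in the denominator: x = √(6.0 × 10^-4 × 0.448) = 1.64 × 10^-2 M
(x/C₀ = 3.7% < 5%, so the approximation holds.)
pOH = 1.79, so pH = 14.00 − pOH = 12.21

pH = 12.21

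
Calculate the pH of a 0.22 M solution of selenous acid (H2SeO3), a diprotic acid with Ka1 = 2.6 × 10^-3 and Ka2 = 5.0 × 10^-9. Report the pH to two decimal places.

Since Ka1 ≫ Ka2, the first ionization dominates [H+].
Ka1 = x²/(0.22 − x) = 2.6 × 10^-3
Solving the quadratic: x = (−Ka1 + √(Ka1² + 4·Ka1·C₀))/2 = 2.27 × 10^-2 M
pH = −log(2.27 × 10^-2) = 1.64

pH = 1.64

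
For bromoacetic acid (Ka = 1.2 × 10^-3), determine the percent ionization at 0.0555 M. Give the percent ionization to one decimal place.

13.7%

BrCH2COOH ⇌ BrCH2COO- + H+; let x = [H+] at equilibrium.
Solve x² + 0.0012x − 6.66e-05 = 0 → x = 7.58 × 10^-3 M
% ionization = x/C₀ × 100% = 7.58 × 10^-3/0.0555 × 100% = 13.7%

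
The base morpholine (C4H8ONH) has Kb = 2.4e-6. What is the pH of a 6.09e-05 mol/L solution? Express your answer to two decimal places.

C4H8ONH + H2O ⇌ C4H8ONH2+ + OH-
From the ICE table, Kb = x²/(6.09e-05 − x) = 2.4 × 10^-6.
x is not negligible relative to C₀; solve x² + 2.4e-06·x − 1.46e-10 = 0.
x = [−2.4e-06 + √(2.4e-06² + 5.85e-10)]/2 = 1.09 × 10^-5 M
pOH = −log(1.09 × 10^-5) = 4.96; pH = 14.00 − 4.96 = 9.04

pH = 9.04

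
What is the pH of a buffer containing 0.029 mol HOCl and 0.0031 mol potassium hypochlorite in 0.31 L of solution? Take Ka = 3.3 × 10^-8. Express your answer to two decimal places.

pKa = −log(3.3 × 10^-8) = 7.481
Henderson–Hasselbalch: pH = pKa + log([OCl-]/[HOCl]) = 7.481 + log(0.0031/0.029)
pH = 7.481 + (-0.971) = 6.51

pH = 6.51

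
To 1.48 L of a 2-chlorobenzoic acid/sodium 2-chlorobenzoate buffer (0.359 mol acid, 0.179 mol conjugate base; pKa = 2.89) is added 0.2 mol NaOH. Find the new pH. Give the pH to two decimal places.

OH- converts ClC6H4COOH to ClC6H4COO-: ClC6H4COOH → 0.159 mol, ClC6H4COO- → 0.379 mol.
pH = pKa + log([A⁻]/[HA]) = 2.89 + log(0.379/0.159) = 2.89 +0.377

pH = 3.27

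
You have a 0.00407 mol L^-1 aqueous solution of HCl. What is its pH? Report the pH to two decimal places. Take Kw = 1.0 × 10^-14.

pH = 2.39

HCl is a strong acid and dissociates completely, so [H+] = 0.00407 M.
pH = -log(0.00407) = 2.39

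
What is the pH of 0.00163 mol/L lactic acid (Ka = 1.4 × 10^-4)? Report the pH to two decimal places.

CH3CH(OH)COOH ⇌ CH3CH(OH)COO- + H+
Ka = [H+]²/(0.00163 − [H+]) = 1.4 × 10^-4
The 5% rule fails; solving [H+]² + Ka·[H+] − Ka·C₀ = 0 exactly:
[H+] = (−Ka + √(Ka² + 4·Ka·C₀))/2 = 4.13 × 10^-4 M
pH = −log(4.13 × 10^-4) = 3.38

pH = 3.38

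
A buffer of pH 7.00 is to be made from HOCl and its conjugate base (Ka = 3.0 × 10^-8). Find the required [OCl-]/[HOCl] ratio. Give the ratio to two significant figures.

ratio = 0.30

pKa = -log(3.0 × 10^-8) = 7.523
pH = pKa + log(r) ⇒ log(r) = 7.00 − 7.523 = -0.523
r = [OCl-]/[HOCl] = 10^(-0.523) = 0.3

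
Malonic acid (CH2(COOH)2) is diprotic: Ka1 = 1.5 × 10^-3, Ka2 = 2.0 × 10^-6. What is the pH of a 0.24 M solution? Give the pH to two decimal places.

pH = 1.74

Ka1 ≫ Ka2, so treat the first dissociation as the only significant source of H+.
Ka1 = x²/(0.24 − x) = 1.5 × 10^-3
Solving the quadratic: x = (−Ka1 + √(Ka1² + 4·Ka1·C₀))/2 = 1.82 × 10^-2 M
pH = −log(1.82 × 10^-2) = 1.74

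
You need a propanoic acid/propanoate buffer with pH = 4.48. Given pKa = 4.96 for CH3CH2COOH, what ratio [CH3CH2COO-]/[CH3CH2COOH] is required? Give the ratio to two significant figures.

pH = pKa + log(r) ⇒ log(r) = 4.48 − 4.96 = -0.48
r = [CH3CH2COO-]/[CH3CH2COOH] = 10^(-0.48) = 0.331

ratio = 0.33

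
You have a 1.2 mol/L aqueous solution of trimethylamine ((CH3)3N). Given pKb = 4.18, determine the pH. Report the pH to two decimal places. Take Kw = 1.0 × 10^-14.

pH = 11.95

(CH3)3N + H2O ⇌ (CH3)3NH+ + OH-
Kb = 10^(−4.18) = 6.61 × 10^-5
Kb = [OH-]²/(1.2 − [OH-]) = 6.61 × 10^-5
Since Kb ≪ C₀, [OH-] ≈ √(Kb·C₀) = 8.91 × 10^-3 M.
Check: 0.74% ionized — well under 5%, approximation valid.
pOH = 2.05, so pH = 14.00 − pOH = 11.95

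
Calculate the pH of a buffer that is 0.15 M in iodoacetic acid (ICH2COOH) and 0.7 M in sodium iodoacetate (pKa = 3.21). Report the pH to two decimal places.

Henderson–Hasselbalch: pH = pKa + log([ICH2COO-]/[ICH2COOH]) = 3.21 + log(0.7/0.15)
pH = 3.21 + (+0.669) = 3.88

pH = 3.88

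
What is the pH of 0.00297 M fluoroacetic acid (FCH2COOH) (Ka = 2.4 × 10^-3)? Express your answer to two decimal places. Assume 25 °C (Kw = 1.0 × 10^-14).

pH = 2.76

FCH2COOH ⇌ FCH2COO- + H+
From the ICE table, Ka = x²/(0.00297 − x) = 2.4 × 10^-3.
x is not negligible relative to C₀; solve x² + 0.0024·x − 7.13e-06 = 0.
x = [−0.0024 + √(0.0024² + 2.85e-05)]/2 = 1.73 × 10^-3 M
pH = −log[H+] = −log(1.73 × 10^-3) = 2.76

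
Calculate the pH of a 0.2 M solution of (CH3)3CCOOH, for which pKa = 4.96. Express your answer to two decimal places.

pH = 2.83

(CH3)3CCOOH ⇌ (CH3)3CCOO- + H+
Ka = 10^(−4.96) = 1.10 × 10^-5
From the ICE table, Ka = [H+]²/(0.2 − [H+]) = 1.10 × 10^-5.
Since Ka ≪ C₀, [H+] ≈ √(Ka·C₀) = 1.48 × 10^-3 M.
pH = −log(1.48 × 10^-3) = 2.83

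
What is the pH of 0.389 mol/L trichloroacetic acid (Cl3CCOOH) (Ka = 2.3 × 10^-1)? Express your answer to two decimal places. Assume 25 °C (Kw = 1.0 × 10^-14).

pH = 0.69

Cl3CCOOH ⇌ Cl3CCOO- + H+
From the ICE table, Ka = [H+]²/(0.389 − [H+]) = 2.3 × 10^-1.
Here C₀/Ka ≈ 1.69, so the small-[H+] approximation fails. Use the quadratic:
[H+] = (−Ka + √(Ka² + 4·Ka·C₀))/2 = 2.05 × 10^-1 M
pH = −log(2.05 × 10^-1) = 0.69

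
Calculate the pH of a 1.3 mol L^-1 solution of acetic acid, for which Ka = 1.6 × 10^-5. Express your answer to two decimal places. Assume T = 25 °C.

CH3COOH ⇌ CH3COO- + H+
From the ICE table, Ka = [H+]²/(1.3 − [H+]) = 1.6 × 10^-5.
Assume [H+] ≪ 1.3: [H+] ≈ √(1.6 × 10^-5 × 1.3) = 4.56 × 10^-3 M
pH = −log[H+] = −log(4.56 × 10^-3) = 2.34

pH = 2.34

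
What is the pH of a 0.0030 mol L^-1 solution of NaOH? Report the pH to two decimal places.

pH = 11.48

NaOH is a strong base; [OH-] = 0.003 M.
pOH = -log(0.003) = 2.52
pH = 14.00 - 2.52 = 11.48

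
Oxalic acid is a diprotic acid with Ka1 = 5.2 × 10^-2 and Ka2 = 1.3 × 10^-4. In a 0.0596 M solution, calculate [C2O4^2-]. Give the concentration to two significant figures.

1.3 × 10^-4 M

First ionization gives [H+] ≈ [HC2O4-] = 3.54 × 10^-2 M.
Second step: Ka2 = [H+][C2O4^2-]/[HC2O4-] ≈ [C2O4^2-] (since [H+] ≈ [HC2O4-]).
So [C2O4^2-] ≈ Ka2.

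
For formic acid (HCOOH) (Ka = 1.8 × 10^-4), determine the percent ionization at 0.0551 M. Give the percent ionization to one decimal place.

HCOOH ⇌ HCOO- + H+; let x = [H+] at equilibrium.
Ka = x²/(C₀ − x); solving the quadratic gives x = 3.06 × 10^-3 M.
% ionization = x/C₀ × 100% = 3.06 × 10^-3/0.0551 × 100% = 5.6%

5.6%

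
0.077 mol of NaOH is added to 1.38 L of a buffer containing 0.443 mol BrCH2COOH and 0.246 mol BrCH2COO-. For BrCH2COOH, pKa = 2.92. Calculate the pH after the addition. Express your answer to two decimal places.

pH = 2.87

OH- converts BrCH2COOH to BrCH2COO-: BrCH2COOH → 0.366 mol, BrCH2COO- → 0.323 mol.
pH = pKa + log([A⁻]/[HA]) = 2.92 + log(0.323/0.366) = 2.92 -0.054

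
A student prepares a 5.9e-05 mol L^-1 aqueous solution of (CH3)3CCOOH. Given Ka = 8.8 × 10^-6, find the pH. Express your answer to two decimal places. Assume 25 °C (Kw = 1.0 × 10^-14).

pH = 4.73

(CH3)3CCOOH ⇌ (CH3)3CCOO- + H+
Ka = x²/(5.9e-05 − x) = 8.8 × 10^-6
Here C₀/Ka ≈ 6.7, so the small-x approximation fails. Use the quadratic:
x = [−8.8e-06 + √(8.8e-06² + 2.08e-09)]/2 = 1.88 × 10^-5 M
pH = −log[H+] = −log(1.88 × 10^-5) = 4.73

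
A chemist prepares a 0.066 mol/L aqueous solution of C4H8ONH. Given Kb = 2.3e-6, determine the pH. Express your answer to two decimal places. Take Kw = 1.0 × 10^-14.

pH = 10.59

C4H8ONH + H2O ⇌ C4H8ONH2+ + OH-
From the ICE table, Kb = x²/(0.066 − x) = 2.3 × 10^-6.
Neglecting x in the denominator: x = √(2.3 × 10^-6 × 0.066) = 3.90 × 10^-4 M
Check: 0.59% ionized — well under 5%, approximation valid.
pOH = −log(3.90 × 10^-4) = 3.41; pH = 14.00 − 3.41 = 10.59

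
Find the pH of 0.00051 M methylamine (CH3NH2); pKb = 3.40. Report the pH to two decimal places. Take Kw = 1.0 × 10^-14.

pH = 10.47

CH3NH2 + H2O ⇌ CH3NH3+ + OH-
Kb = 10^(−3.40) = 3.98 × 10^-4
Kb = [OH-]²/(0.00051 − [OH-]) = 3.98 × 10^-4
The 5% rule fails; solving [OH-]² + Kb·[OH-] − Kb·C₀ = 0 exactly:
[OH-] = [−0.000398 + √(0.000398² + 8.12e-07)]/2 = 2.94 × 10^-4 M
pOH = 3.53, so pH = 14.00 − pOH = 10.47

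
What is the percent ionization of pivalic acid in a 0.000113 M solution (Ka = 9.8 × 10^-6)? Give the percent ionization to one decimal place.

(CH3)3CCOOH ⇌ (CH3)3CCOO- + H+; let x = [H+] at equilibrium.
Solve x² + 9.8e-06x − 1.11e-09 = 0 → x = 2.87 × 10^-5 M
Fraction ionized = 2.87 × 10^-5 / 0.000113 = 0.2540 → 25.4%

25.4%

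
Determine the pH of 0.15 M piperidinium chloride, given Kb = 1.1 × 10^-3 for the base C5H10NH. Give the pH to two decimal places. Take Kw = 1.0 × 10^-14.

pH = 5.93

C5H10NH2+ is the conjugate acid of the weak base C5H10NH.
Ka = Kw/Kb = 1.0×10^-14 / 1.1 × 10^-3 = 9.09 × 10^-12
Ka = [H+]²/(0.15 − [H+]) = 9.09 × 10^-12
Assume [H+] ≪ 0.15: [H+] ≈ √(9.09 × 10^-12 × 0.15) = 1.17 × 10^-6 M
([H+]/C₀ = 0.00078% < 5%, so the approximation holds.)
pH = −log(1.17 × 10^-6) = 5.93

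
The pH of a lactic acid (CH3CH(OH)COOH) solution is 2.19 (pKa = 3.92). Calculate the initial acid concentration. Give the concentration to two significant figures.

[H+] = 10^(-2.19) = 6.46 × 10^-3 M = x
Ka = 10^(−3.92) = 1.20 × 10^-4
Ka = x²/(C₀ − x) ⇒ C₀ = x + x²/Ka
C₀ = 6.46 × 10^-3 + (6.46 × 10^-3)²/(1.20 × 10^-4) = 3.54 × 10^-1 M

C₀ = 3.5 × 10^-1 M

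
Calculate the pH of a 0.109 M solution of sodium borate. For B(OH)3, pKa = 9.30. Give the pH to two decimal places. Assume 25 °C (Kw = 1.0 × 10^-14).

B(OH)4- is the conjugate base of the weak acid B(OH)3.
Ka = 10^(−9.30) = 5.01 × 10^-10
Kb = Kw/Ka = 1.0×10^-14 / 5.01 × 10^-10 = 2.00 × 10^-5
From the ICE table, Kb = x²/(0.109 − x) = 2.00 × 10^-5.
Assume x ≪ 0.109: x ≈ √(2.00 × 10^-5 × 0.109) = 1.48 × 10^-3 M
(x/C₀ = 1.4% < 5%, so the approximation holds.)
pOH = 2.83, so pH = 14.00 − pOH = 11.17

pH = 11.17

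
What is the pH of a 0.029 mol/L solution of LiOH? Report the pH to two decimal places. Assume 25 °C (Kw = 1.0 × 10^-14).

pH = 12.46

LiOH is a strong base; [OH-] = 0.029 M.
pOH = -log(0.029) = 1.54
pH = 14.00 - 1.54 = 12.46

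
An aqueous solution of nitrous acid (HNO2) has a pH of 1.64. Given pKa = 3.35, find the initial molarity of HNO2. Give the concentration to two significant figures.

C₀ = 1.2 M

[H+] = 10^(-1.64) = 2.29 × 10^-2 M = x
Ka = 10^(−3.35) = 4.47 × 10^-4
Ka = x²/(C₀ − x) ⇒ C₀ = x + x²/Ka
C₀ = 2.29 × 10^-2 + (2.29 × 10^-2)²/(4.47 × 10^-4) = 1.20 M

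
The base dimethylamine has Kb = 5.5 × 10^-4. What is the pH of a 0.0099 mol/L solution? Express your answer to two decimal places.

(CH3)2NH + H2O ⇌ (CH3)2NH2+ + OH-
From the ICE table, Kb = x²/(0.0099 − x) = 5.5 × 10^-4.
Here C₀/Kb ≈ 18, so the small-x approximation fails. Use the quadratic:
x = [−0.00055 + √(0.00055² + 2.18e-05)]/2 = 2.07 × 10^-3 M
pOH = −log(2.07 × 10^-3) = 2.68; pH = 14.00 − 2.68 = 11.32

pH = 11.32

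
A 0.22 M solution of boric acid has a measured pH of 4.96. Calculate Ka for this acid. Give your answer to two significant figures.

[H+] = 10^(-4.96) = 1.10 × 10^-5 M
At equilibrium [HA] = 0.22 − 1.10 × 10^-5 = 2.20 × 10^-1 M
Ka = [H+][A-]/[HA] = (1.10 × 10^-5)² / 2.20 × 10^-1 = 5.5 × 10^-10

Ka = 5.5 × 10^-10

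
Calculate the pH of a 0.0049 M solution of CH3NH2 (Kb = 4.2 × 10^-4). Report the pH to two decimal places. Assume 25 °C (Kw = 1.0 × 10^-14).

pH = 11.09

CH3NH2 + H2O ⇌ CH3NH3+ + OH-
From the ICE table, Kb = x²/(0.0049 − x) = 4.2 × 10^-4.
The 5% rule fails; solving x² + Kb·x − Kb·C₀ = 0 exactly:
x = (−Kb + √(Kb² + 4·Kb·C₀))/2 = 1.24 × 10^-3 M
pOH = 2.91, so pH = 14.00 − pOH = 11.09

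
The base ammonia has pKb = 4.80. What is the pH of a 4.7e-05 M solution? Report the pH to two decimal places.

NH3 + H2O ⇌ NH4+ + OH-
Kb = 10^(−4.80) = 1.58 × 10^-5
From the ICE table, Kb = x²/(4.7e-05 − x) = 1.58 × 10^-5.
x is not negligible relative to C₀; solve x² + 1.58e-05·x − 7.43e-10 = 0.
x = [−1.58e-05 + √(1.58e-05² + 2.97e-09)]/2 = 2.05 × 10^-5 M
pOH = 4.69, so pH = 14.00 − pOH = 9.31

pH = 9.31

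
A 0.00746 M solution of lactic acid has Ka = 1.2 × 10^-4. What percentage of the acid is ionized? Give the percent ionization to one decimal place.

CH3CH(OH)COOH ⇌ CH3CH(OH)COO- + H+; let x = [H+] at equilibrium.
Ka = x²/(C₀ − x); solving the quadratic gives x = 8.88 × 10^-4 M.
% ionization = x/C₀ × 100% = 8.88 × 10^-4/0.00746 × 100% = 11.9%

11.9%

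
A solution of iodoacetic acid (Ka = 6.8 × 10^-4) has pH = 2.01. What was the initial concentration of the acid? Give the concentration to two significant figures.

C₀ = 1.5 × 10^-1 M

[H+] = 10^(-2.01) = 9.77 × 10^-3 M = x
Ka = x²/(C₀ − x) ⇒ C₀ = x + x²/Ka
C₀ = 9.77 × 10^-3 + (9.77 × 10^-3)²/(6.8 × 10^-4) = 1.50 × 10^-1 M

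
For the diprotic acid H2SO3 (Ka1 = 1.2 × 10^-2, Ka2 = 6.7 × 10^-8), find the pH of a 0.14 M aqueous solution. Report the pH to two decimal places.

pH = 1.45

Since Ka1 ≫ Ka2, the first ionization dominates [H+].
Ka1 = x²/(0.14 − x) = 1.2 × 10^-2
Solving the quadratic: x = (−Ka1 + √(Ka1² + 4·Ka1·C₀))/2 = 3.54 × 10^-2 M
pH = −log(3.54 × 10^-2) = 1.45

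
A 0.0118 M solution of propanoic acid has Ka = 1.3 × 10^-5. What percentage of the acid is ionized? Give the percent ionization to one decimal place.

CH3CH2COOH ⇌ CH3CH2COO- + H+; let x = [H+] at equilibrium.
x ≈ √(Ka·C₀) = √(1.3 × 10^-5 × 0.0118) = 3.92 × 10^-4 M
Fraction ionized = 3.92 × 10^-4 / 0.0118 = 0.0332 → 3.3%

3.3%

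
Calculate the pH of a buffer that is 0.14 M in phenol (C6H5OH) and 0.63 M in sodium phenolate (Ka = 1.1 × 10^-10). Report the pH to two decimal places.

pKa = −log(1.1 × 10^-10) = 9.959
Using pH = pKa + log([base]/[acid]) with [base]/[acid] = 0.63/0.14:
pH = 9.959 + (+0.653) = 10.61

pH = 10.61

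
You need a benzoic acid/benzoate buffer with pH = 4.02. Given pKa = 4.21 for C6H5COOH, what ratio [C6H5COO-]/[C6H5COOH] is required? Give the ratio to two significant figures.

ratio = 0.65

pH = pKa + log(r) ⇒ log(r) = 4.02 − 4.21 = -0.19
r = [C6H5COO-]/[C6H5COOH] = 10^(-0.19) = 0.646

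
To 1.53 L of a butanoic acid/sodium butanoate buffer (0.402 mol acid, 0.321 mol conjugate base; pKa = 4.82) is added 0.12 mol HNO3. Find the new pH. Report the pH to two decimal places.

pH = 4.41

After neutralization: n(CH3(CH2)2COOH) = 0.522 mol, n(CH3(CH2)2COO-) = 0.201 mol.
Henderson–Hasselbalch with mole ratio 0.201/0.522: pH = 4.82 + (-0.414)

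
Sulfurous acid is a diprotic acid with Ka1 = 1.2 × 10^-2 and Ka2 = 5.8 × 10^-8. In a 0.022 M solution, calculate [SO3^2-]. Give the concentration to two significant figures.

First ionization gives [H+] ≈ [HSO3-] = 1.13 × 10^-2 M.
Second step: Ka2 = [H+][SO3^2-]/[HSO3-] ≈ [SO3^2-] (since [H+] ≈ [HSO3-]).
So [SO3^2-] ≈ Ka2.

5.8 × 10^-8 M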